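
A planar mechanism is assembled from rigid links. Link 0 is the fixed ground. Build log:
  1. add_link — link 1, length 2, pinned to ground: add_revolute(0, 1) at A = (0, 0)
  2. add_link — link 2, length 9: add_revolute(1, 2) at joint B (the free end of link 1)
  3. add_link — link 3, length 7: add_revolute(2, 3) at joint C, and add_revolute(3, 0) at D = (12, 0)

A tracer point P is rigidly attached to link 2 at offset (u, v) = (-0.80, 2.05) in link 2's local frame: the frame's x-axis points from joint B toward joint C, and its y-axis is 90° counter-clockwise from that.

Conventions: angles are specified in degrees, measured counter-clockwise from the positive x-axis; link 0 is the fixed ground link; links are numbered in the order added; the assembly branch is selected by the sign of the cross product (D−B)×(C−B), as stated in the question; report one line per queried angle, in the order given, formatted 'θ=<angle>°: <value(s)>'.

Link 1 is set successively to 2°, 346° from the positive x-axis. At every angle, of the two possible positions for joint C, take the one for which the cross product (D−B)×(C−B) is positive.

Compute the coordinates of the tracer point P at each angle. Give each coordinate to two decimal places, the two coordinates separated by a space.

A=(0,0), D=(12.00,0)
θ=2°: B = A + 2.00·(cos2°, sin2°) = (1.9988, 0.0698)
θ=2°: |BD| = 10.0015
θ=2°: circle(B,9.00) ∩ circle(D,7.00): a=6.6005, h=6.1183
θ=2°:   candidates: C₊=(8.6418,6.1419) cross=61.192; C₋=(8.5564,-6.0944) cross=-61.192
θ=2°:   branch + wants cross > 0 → take C=(8.6418,6.1419) (cross=61.192)
θ=2°: ex = (C−B)/|BC| = (0.7381,0.6747); ey = (-0.6747,0.7381)
θ=2°: P = B + -0.80·ex + 2.05·ey = (0.0252,1.0432)
θ=346°: B = A + 2.00·(cos346°, sin346°) = (1.9406, -0.4838)
θ=346°: |BD| = 10.0710
θ=346°: circle(B,9.00) ∩ circle(D,7.00): a=6.6242, h=6.0926
θ=346°:   candidates: C₊=(8.2645,5.9199) cross=61.359; C₋=(8.8499,-6.2511) cross=-61.359
θ=346°:   branch + wants cross > 0 → take C=(8.2645,5.9199) (cross=61.359)
θ=346°: ex = (C−B)/|BC| = (0.7027,0.7115); ey = (-0.7115,0.7027)
θ=346°: P = B + -0.80·ex + 2.05·ey = (-0.0802,0.3874)

θ=2°: 0.03 1.04
θ=346°: -0.08 0.39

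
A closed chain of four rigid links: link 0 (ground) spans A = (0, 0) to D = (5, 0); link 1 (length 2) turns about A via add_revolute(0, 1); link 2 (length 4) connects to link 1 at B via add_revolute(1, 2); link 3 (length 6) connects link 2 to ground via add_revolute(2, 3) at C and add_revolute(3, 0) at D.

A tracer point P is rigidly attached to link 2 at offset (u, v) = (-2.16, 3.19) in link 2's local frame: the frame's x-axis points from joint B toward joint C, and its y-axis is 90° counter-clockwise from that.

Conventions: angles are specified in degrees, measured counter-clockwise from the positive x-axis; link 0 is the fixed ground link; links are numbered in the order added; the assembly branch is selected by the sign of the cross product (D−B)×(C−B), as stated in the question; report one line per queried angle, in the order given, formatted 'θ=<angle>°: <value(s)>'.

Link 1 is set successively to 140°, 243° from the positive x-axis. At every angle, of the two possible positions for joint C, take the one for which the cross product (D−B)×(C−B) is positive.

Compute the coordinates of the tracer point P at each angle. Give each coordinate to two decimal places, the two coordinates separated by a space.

A=(0,0), D=(5.00,0)
θ=140°: B = A + 2.00·(cos140°, sin140°) = (-1.5321, 1.2856)
θ=140°: |BD| = 6.6574
θ=140°: circle(B,4.00) ∩ circle(D,6.00): a=1.8266, h=3.5586
θ=140°:   candidates: C₊=(0.9473,4.4245) cross=23.691; C₋=(-0.4270,-2.5588) cross=-23.691
θ=140°:   branch + wants cross > 0 → take C=(0.9473,4.4245) (cross=23.691)
θ=140°: ex = (C−B)/|BC| = (0.6199,0.7847); ey = (-0.7847,0.6199)
θ=140°: P = B + -2.16·ex + 3.19·ey = (-5.3742,1.5679)
θ=243°: B = A + 2.00·(cos243°, sin243°) = (-0.9080, -1.7820)
θ=243°: |BD| = 6.1709
θ=243°: circle(B,4.00) ∩ circle(D,6.00): a=1.4649, h=3.7221
θ=243°:   candidates: C₊=(-0.5803,2.2045) cross=22.969; C₋=(1.5694,-4.9225) cross=-22.969
θ=243°:   branch + wants cross > 0 → take C=(-0.5803,2.2045) (cross=22.969)
θ=243°: ex = (C−B)/|BC| = (0.0819,0.9966); ey = (-0.9966,0.0819)
θ=243°: P = B + -2.16·ex + 3.19·ey = (-4.2642,-3.6734)

θ=140°: -5.37 1.57
θ=243°: -4.26 -3.67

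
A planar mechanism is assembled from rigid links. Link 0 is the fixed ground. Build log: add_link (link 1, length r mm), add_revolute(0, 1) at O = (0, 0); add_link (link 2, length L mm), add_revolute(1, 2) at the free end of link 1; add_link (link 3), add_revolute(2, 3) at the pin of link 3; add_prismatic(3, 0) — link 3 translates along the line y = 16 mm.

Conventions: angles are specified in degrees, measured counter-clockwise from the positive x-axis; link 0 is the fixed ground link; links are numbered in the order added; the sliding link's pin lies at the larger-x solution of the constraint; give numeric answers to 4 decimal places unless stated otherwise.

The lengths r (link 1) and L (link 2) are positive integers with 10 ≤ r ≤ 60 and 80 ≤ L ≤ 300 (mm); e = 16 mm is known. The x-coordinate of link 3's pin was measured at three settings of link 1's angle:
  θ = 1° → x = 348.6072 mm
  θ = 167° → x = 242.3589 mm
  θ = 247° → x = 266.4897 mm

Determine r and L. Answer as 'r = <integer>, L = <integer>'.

constraint per measurement: (x − r cos θ)² + (r sin θ − e)² = L²
subtracting the θ₁ and θ₂ equations cancels the r² and L² terms:
r = (x₁² − x₂²) / (2[(x₁cos θ₁ + e sin θ₁) − (x₂cos θ₂ + e sin θ₂)]) = 54.0000 → r = 54
L² = (x₁ − r cos θ₁)² + (r sin θ₁ − e)² = 87024.9787 → L = 295.0000 → L = 295
check at θ₃=247°: x = 266.4897 (printed 266.4897) ✓

r = 54, L = 295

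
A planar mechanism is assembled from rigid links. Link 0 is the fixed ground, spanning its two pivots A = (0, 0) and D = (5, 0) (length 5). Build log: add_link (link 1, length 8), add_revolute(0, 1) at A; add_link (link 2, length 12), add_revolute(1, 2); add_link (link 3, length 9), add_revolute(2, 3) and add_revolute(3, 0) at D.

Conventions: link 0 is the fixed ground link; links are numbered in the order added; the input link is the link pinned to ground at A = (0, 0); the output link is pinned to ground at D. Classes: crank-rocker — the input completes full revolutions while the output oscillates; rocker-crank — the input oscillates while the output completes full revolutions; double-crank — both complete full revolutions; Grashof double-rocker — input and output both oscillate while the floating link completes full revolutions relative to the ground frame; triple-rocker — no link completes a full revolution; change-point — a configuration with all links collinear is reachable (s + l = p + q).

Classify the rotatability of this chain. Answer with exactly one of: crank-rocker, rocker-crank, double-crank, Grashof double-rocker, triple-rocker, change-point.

lengths: ground=5, input=8, coupler=12, output=9
sorted: s=5 (shortest), l=12 (longest), p+q=17
s + l = 17 vs p + q = 17
s + l = p + q → change-point (collinear configuration reachable)

change-point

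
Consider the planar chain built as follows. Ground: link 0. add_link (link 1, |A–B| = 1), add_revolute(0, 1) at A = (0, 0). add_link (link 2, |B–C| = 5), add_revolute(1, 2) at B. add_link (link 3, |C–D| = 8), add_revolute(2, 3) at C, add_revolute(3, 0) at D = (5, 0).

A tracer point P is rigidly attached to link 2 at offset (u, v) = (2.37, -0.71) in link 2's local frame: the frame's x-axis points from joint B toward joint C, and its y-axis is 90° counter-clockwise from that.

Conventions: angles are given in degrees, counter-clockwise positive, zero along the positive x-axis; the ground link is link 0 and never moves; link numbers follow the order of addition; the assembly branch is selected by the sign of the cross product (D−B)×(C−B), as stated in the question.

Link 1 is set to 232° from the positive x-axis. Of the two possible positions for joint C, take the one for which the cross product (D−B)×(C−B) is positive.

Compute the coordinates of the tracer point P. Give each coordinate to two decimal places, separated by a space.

A=(0,0), D=(5.00,0)
B = A + 1.00·(cos232°, sin232°) = (-0.6157, -0.7880)
|BD| = 5.6707
circle(B,5.00) ∩ circle(D,8.00): a=-0.6034, h=4.9635
  candidates: C₊=(-1.9029,4.0434) cross=28.146; C₋=(-0.5235,-5.7872) cross=-28.146
  branch + wants cross > 0 → take C=(-1.9029,4.0434) (cross=28.146)
ex = (C−B)/|BC| = (-0.2575,0.9663); ey = (-0.9663,-0.2575)
P = B + 2.37·ex + -0.71·ey = (-0.5398,1.6849)

-0.54 1.68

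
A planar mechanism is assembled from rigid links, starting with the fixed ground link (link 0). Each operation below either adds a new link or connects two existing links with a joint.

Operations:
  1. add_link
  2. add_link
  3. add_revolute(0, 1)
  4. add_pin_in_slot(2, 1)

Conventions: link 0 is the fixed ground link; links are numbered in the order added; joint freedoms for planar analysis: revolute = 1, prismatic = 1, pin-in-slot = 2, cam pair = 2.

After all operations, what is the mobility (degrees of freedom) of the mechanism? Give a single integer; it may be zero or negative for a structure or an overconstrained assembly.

(L,J1,J2)=(1,0,0); link0 fixed
link1: (2,0,0)
link2: (3,0,0)
R 0-1 [J1]: (3,1,0)
PS 2-1 [J2]: (3,1,1)
Grübler: 3·2 − 2·1 − 1 = 3

M = 3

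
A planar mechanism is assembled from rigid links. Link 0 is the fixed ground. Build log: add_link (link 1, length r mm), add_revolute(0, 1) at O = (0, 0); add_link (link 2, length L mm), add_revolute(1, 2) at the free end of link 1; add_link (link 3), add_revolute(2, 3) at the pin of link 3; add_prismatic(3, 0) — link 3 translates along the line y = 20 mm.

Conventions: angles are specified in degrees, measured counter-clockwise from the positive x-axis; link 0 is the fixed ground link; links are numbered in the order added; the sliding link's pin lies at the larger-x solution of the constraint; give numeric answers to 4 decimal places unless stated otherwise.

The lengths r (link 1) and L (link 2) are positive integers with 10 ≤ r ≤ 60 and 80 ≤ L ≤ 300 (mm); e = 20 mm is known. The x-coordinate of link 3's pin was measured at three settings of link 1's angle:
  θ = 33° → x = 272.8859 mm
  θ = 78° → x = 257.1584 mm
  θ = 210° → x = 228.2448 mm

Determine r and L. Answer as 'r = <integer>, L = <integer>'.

constraint per measurement: (x − r cos θ)² + (r sin θ − e)² = L²
subtracting the θ₁ and θ₂ equations cancels the r² and L² terms:
r = (x₁² − x₂²) / (2[(x₁cos θ₁ + e sin θ₁) − (x₂cos θ₂ + e sin θ₂)]) = 25.0001 → r = 25
L² = (x₁ − r cos θ₁)² + (r sin θ₁ − e)² = 63504.0067 → L = 252.0000 → L = 252
check at θ₃=210°: x = 228.2448 (printed 228.2448) ✓

r = 25, L = 252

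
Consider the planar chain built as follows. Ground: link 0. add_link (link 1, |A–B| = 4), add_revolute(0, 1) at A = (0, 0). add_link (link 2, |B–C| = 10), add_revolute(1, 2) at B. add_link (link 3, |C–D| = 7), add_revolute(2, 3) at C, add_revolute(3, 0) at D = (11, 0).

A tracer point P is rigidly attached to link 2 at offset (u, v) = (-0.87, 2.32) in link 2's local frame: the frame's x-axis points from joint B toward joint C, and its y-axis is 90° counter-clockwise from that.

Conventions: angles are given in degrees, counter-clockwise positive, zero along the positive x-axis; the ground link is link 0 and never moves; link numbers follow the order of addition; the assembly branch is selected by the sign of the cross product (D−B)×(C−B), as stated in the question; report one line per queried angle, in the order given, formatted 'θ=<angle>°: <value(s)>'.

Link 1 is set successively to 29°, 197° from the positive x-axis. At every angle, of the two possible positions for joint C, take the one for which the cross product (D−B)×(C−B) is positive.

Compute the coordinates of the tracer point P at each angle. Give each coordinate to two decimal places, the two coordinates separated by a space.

A=(0,0), D=(11.00,0)
θ=29°: B = A + 4.00·(cos29°, sin29°) = (3.4985, 1.9392)
θ=29°: |BD| = 7.7481
θ=29°: circle(B,10.00) ∩ circle(D,7.00): a=7.1652, h=6.9757
θ=29°:   candidates: C₊=(12.1815,6.8996) cross=54.048; C₋=(8.6897,-6.6078) cross=-54.048
θ=29°:   branch + wants cross > 0 → take C=(12.1815,6.8996) (cross=54.048)
θ=29°: ex = (C−B)/|BC| = (0.8683,0.4960); ey = (-0.4960,0.8683)
θ=29°: P = B + -0.87·ex + 2.32·ey = (1.5923,3.5222)
θ=197°: B = A + 4.00·(cos197°, sin197°) = (-3.8252, -1.1695)
θ=197°: |BD| = 14.8713
θ=197°: circle(B,10.00) ∩ circle(D,7.00): a=9.1504, h=4.0337
θ=197°:   candidates: C₊=(4.9796,3.5713) cross=59.987; C₋=(5.6140,-4.4711) cross=-59.987
θ=197°:   branch + wants cross > 0 → take C=(4.9796,3.5713) (cross=59.987)
θ=197°: ex = (C−B)/|BC| = (0.8805,0.4741); ey = (-0.4741,0.8805)
θ=197°: P = B + -0.87·ex + 2.32·ey = (-5.6911,0.4608)

θ=29°: 1.59 3.52
θ=197°: -5.69 0.46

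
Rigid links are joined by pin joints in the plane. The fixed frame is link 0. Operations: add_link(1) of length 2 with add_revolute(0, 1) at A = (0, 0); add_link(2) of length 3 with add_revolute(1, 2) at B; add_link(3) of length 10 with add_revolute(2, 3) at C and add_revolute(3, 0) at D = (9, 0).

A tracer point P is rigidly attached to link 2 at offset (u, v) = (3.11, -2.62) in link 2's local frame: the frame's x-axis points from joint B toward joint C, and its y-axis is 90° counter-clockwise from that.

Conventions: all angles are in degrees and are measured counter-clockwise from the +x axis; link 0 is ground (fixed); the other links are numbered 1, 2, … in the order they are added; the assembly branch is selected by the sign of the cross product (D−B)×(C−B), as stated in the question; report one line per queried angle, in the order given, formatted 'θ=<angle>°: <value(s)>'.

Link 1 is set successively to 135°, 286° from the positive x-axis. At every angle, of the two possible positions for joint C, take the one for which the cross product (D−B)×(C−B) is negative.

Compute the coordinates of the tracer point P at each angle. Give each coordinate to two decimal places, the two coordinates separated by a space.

A=(0,0), D=(9.00,0)
θ=135°: B = A + 2.00·(cos135°, sin135°) = (-1.4142, 1.4142)
θ=135°: |BD| = 10.5098
θ=135°: circle(B,3.00) ∩ circle(D,10.00): a=0.9256, h=2.8536
θ=135°:   candidates: C₊=(-0.1130,4.1173) cross=29.991; C₋=(-0.8810,-1.5380) cross=-29.991
θ=135°:   branch - wants cross < 0 → take C=(-0.8810,-1.5380) (cross=-29.991)
θ=135°: ex = (C−B)/|BC| = (0.1777,-0.9841); ey = (0.9841,0.1777)
θ=135°: P = B + 3.11·ex + -2.62·ey = (-3.4398,-2.1119)
θ=286°: B = A + 2.00·(cos286°, sin286°) = (0.5513, -1.9225)
θ=286°: |BD| = 8.6647
θ=286°: circle(B,3.00) ∩ circle(D,10.00): a=-0.9188, h=2.8558
θ=286°:   candidates: C₊=(-0.9783,0.6582) cross=24.745; C₋=(0.2890,-4.9110) cross=-24.745
θ=286°:   branch - wants cross < 0 → take C=(0.2890,-4.9110) (cross=-24.745)
θ=286°: ex = (C−B)/|BC| = (-0.0874,-0.9962); ey = (0.9962,-0.0874)
θ=286°: P = B + 3.11·ex + -2.62·ey = (-2.3306,-4.7916)

θ=135°: -3.44 -2.11
θ=286°: -2.33 -4.79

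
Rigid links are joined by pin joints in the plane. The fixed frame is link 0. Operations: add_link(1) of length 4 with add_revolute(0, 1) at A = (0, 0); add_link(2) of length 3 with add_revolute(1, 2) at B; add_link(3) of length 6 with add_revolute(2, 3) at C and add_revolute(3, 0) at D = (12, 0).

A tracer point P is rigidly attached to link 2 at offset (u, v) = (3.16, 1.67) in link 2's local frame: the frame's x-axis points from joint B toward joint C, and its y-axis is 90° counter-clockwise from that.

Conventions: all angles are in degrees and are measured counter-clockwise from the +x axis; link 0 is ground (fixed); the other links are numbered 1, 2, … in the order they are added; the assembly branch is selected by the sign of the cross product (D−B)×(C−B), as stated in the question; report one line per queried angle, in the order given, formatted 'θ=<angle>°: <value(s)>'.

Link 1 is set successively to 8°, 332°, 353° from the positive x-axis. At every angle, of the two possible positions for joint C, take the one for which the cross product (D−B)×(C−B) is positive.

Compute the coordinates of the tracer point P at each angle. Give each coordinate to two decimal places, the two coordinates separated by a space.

A=(0,0), D=(12.00,0)
θ=8°: B = A + 4.00·(cos8°, sin8°) = (3.9611, 0.5567)
θ=8°: |BD| = 8.0582
θ=8°: circle(B,3.00) ∩ circle(D,6.00): a=2.3538, h=1.8600
θ=8°:   candidates: C₊=(6.4377,2.2497) cross=14.989; C₋=(6.1807,-1.4615) cross=-14.989
θ=8°:   branch + wants cross > 0 → take C=(6.4377,2.2497) (cross=14.989)
θ=8°: ex = (C−B)/|BC| = (0.8255,0.5643); ey = (-0.5643,0.8255)
θ=8°: P = B + 3.16·ex + 1.67·ey = (5.6274,3.7186)
θ=332°: B = A + 4.00·(cos332°, sin332°) = (3.5318, -1.8779)
θ=332°: |BD| = 8.6739
θ=332°: circle(B,3.00) ∩ circle(D,6.00): a=2.7806, h=1.1262
θ=332°:   candidates: C₊=(6.0026,-0.1764) cross=9.769; C₋=(6.4902,-2.3754) cross=-9.769
θ=332°:   branch + wants cross > 0 → take C=(6.0026,-0.1764) (cross=9.769)
θ=332°: ex = (C−B)/|BC| = (0.8236,0.5672); ey = (-0.5672,0.8236)
θ=332°: P = B + 3.16·ex + 1.67·ey = (5.1872,1.2898)
θ=353°: B = A + 4.00·(cos353°, sin353°) = (3.9702, -0.4875)
θ=353°: |BD| = 8.0446
θ=353°: circle(B,3.00) ∩ circle(D,6.00): a=2.3442, h=1.8721
θ=353°:   candidates: C₊=(6.1966,1.5233) cross=15.061; C₋=(6.4235,-2.2141) cross=-15.061
θ=353°:   branch + wants cross > 0 → take C=(6.1966,1.5233) (cross=15.061)
θ=353°: ex = (C−B)/|BC| = (0.7421,0.6703); ey = (-0.6703,0.7421)
θ=353°: P = B + 3.16·ex + 1.67·ey = (5.1960,2.8699)

θ=8°: 5.63 3.72
θ=332°: 5.19 1.29
θ=353°: 5.20 2.87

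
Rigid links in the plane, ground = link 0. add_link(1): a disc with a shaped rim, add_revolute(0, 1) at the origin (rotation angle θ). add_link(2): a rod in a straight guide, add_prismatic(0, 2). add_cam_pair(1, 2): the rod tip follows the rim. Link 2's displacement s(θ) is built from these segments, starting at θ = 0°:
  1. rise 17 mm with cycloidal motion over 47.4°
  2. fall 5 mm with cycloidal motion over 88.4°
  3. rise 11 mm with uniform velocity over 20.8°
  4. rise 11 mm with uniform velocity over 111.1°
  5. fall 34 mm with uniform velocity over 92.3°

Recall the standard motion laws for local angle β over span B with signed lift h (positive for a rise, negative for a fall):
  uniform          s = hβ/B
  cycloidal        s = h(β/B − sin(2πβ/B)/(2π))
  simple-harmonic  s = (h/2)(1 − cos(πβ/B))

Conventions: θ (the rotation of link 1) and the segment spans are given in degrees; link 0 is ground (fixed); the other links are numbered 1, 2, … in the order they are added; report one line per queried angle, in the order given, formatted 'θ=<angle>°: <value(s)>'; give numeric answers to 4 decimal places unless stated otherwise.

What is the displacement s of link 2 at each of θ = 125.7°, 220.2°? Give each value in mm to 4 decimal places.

segment 1 (0° to 47.4°, cycloidal, h = 17) is passed completely: s = 0.0000 + (17) = 17.0000
θ = 125.7° falls in segment 2 (47.4° to 135.8°, cycloidal, h = -5): β = 125.7 − 47.4 = 78.3°, B = 88.4°; Δs = -5·(0.8857 − sin(2π·0.8857)/(2π)) = -4.9522; s = 17.0000 − 4.9522 = 12.0478
segment 2 (47.4° to 135.8°, cycloidal, h = -5) is passed completely: s = 17.0000 + (-5) = 12.0000
segment 3 (135.8° to 156.6°, uniform, h = 11) is passed completely: s = 12.0000 + (11) = 23.0000
θ = 220.2° falls in segment 4 (156.6° to 267.7°, uniform, h = 11): β = 220.2 − 156.6 = 63.6°, B = 111.1°; Δs = 11·63.6/111.1 = 6.2970; s = 23.0000 + 6.2970 = 29.2970

θ=125.7°: 12.0478
θ=220.2°: 29.2970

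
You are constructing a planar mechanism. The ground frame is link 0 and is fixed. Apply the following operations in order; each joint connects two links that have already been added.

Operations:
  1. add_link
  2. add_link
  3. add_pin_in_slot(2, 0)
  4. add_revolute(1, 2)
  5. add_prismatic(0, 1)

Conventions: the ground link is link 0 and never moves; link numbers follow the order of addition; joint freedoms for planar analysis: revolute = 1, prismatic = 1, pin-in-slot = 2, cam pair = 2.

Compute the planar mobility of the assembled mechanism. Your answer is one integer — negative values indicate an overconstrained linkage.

L=1 J1=0 J2=0
add link → L=2 J1=0 J2=0
add link → L=3 J1=0 J2=0
PS@2,0 dof=2 J2 → L=3 J1=0 J2=1
R@1,2 dof=1 J1 → L=3 J1=1 J2=1
P@0,1 dof=1 J1 → L=3 J1=2 J2=1
M=3(L−1)−2J1−J2=3·2−2·2−1=1

M = 1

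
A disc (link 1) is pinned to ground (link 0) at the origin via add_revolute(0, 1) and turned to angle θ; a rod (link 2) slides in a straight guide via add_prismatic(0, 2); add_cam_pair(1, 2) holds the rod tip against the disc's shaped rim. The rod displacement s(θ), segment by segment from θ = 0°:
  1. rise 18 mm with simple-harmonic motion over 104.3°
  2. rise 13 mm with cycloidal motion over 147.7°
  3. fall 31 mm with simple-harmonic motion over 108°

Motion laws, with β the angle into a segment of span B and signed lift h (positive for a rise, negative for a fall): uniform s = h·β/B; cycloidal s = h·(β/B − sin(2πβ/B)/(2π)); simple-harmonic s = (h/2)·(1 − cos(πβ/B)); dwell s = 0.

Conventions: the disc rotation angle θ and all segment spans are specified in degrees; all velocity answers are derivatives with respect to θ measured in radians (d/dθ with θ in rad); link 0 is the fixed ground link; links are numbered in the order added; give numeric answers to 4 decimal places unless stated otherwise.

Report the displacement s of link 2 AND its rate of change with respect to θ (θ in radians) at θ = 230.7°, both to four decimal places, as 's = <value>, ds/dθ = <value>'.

segment 1 (0° to 104.3°, simple-harmonic, h = 18) is passed completely: s = 0.0000 + (18) = 18.0000
θ = 230.7° falls in segment 2 (104.3° to 252°, cycloidal, h = 13): β = 230.7 − 104.3 = 126.4°, B = 147.7°; Δs = 13·(0.8558 − sin(2π·0.8558)/(2π)) = 12.7538; s = 18.0000 + 12.7538 = 30.7538
velocity in seg [104.3°–252°] (cycloidal), θ in radians: β = 126.4° = 2.2061 rad, B = 147.7° = 2.5779 rad; ds/dθ = (h/B)(1 − cos(2πβ/B)) = (13/2.5779)(1 − cos(2π·0.8558)) = 1.932384 mm/rad

s = 30.7538, ds/dθ = 1.9324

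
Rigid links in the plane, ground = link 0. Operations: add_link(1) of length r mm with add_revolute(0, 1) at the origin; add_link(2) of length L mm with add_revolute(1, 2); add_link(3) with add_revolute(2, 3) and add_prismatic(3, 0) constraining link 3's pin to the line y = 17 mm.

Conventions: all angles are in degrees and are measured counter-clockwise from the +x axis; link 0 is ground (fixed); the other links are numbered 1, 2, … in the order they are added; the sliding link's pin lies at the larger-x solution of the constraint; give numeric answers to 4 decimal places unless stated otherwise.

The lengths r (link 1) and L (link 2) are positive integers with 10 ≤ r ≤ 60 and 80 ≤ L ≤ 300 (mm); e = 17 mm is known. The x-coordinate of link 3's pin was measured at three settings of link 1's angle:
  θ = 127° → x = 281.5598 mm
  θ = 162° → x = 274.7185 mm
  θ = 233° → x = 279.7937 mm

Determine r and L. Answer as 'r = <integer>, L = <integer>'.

constraint per measurement: (x − r cos θ)² + (r sin θ − e)² = L²
subtracting the θ₁ and θ₂ equations cancels the r² and L² terms:
r = (x₁² − x₂²) / (2[(x₁cos θ₁ + e sin θ₁) − (x₂cos θ₂ + e sin θ₂)]) = 18.9999 → r = 19
L² = (x₁ − r cos θ₁)² + (r sin θ₁ − e)² = 85848.9853 → L = 293.0000 → L = 293
check at θ₃=233°: x = 279.7937 (printed 279.7937) ✓

r = 19, L = 293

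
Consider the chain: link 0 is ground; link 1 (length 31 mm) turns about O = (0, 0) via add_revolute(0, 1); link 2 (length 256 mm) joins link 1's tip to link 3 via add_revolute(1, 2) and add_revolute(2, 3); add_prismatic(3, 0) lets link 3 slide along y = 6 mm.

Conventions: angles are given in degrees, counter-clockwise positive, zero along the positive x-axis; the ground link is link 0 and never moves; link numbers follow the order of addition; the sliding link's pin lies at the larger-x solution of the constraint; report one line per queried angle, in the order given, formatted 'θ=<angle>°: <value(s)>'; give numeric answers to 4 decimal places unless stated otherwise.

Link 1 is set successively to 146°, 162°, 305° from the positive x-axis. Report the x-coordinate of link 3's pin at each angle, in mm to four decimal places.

geometry: r = 31 mm, L = 256 mm, e = 6 mm
θ=146°: crank pin P = (r cos θ, r sin θ) = (-25.700165, 17.334980)
θ=146°: h = r sin θ − e = 17.334980 − 6 = 11.334980
θ=146°: x = r cos θ + √(L² − h²) = -25.700165 + 255.748936 = 230.048771
θ=162°: crank pin P = (r cos θ, r sin θ) = (-29.482752, 9.579527)
θ=162°: h = r sin θ − e = 9.579527 − 6 = 3.579527
θ=162°: x = r cos θ + √(L² − h²) = -29.482752 + 255.974973 = 226.492221
θ=305°: crank pin P = (r cos θ, r sin θ) = (17.780870, -25.393713)
θ=305°: h = r sin θ − e = -25.393713 − 6 = -31.393713
θ=305°: x = r cos θ + √(L² − h²) = 17.780870 + 254.067776 = 271.848645

θ=146°: 230.0488
θ=162°: 226.4922
θ=305°: 271.8486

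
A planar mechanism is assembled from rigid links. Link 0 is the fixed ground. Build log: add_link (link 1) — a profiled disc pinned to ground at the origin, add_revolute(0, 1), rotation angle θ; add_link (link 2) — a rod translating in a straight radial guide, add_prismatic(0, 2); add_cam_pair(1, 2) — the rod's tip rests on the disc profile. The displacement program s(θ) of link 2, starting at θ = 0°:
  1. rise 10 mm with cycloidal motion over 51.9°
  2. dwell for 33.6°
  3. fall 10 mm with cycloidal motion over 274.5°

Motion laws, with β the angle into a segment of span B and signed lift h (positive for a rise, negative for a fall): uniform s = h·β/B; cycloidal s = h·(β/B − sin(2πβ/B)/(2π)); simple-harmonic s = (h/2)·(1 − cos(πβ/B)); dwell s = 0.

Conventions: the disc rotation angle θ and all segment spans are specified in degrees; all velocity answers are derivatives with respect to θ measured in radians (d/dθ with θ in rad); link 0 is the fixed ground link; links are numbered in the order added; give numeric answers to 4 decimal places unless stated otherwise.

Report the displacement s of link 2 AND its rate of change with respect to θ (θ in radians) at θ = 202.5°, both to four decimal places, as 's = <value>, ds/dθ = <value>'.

seg 1 [0°–51.9°] cycloidal, h=10: full span → s += 10 → s = 10.0000
seg 2 [51.9°–85.5°] dwell: s stays 10.0000
seg 3 [85.5°–360°] cycloidal, h=-10: θ=202.5° here. β=117, B=274.5. -10·(0.4262 − sin(2π·0.4262)/(2π)) = -3.5507 → s = 6.4493
velocity in seg [85.5°–360°] (cycloidal), θ in radians: β = 117° = 2.0420 rad, B = 274.5° = 4.7909 rad; ds/dθ = (h/B)(1 − cos(2πβ/B)) = ((-10)/4.7909)(1 − cos(2π·0.4262)) = -3.954321 mm/rad

s = 6.4493, ds/dθ = -3.9543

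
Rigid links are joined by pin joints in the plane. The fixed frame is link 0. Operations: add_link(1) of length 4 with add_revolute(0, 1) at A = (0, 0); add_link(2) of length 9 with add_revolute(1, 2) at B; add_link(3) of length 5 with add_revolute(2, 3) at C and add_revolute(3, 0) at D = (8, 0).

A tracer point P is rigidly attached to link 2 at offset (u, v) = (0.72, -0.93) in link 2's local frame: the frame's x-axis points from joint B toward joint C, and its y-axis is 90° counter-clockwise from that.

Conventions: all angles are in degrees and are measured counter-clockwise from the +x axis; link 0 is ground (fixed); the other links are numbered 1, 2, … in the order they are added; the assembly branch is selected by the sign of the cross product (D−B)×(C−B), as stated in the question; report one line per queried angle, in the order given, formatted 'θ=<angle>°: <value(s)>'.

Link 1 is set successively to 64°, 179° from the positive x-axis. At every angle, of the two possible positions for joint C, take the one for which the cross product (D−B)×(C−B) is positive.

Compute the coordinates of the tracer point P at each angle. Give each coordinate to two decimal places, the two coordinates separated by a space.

A=(0,0), D=(8.00,0)
θ=64°: B = A + 4.00·(cos64°, sin64°) = (1.7535, 3.5952)
θ=64°: |BD| = 7.2072
θ=64°: circle(B,9.00) ∩ circle(D,5.00): a=7.4886, h=4.9921
θ=64°:   candidates: C₊=(10.7341,4.1863) cross=35.979; C₋=(5.7537,-4.4670) cross=-35.979
θ=64°:   branch + wants cross > 0 → take C=(10.7341,4.1863) (cross=35.979)
θ=64°: ex = (C−B)/|BC| = (0.9978,0.0657); ey = (-0.0657,0.9978)
θ=64°: P = B + 0.72·ex + -0.93·ey = (2.5330,2.7145)
θ=179°: B = A + 4.00·(cos179°, sin179°) = (-3.9994, 0.0698)
θ=179°: |BD| = 11.9996
θ=179°: circle(B,9.00) ∩ circle(D,5.00): a=8.3332, h=3.3997
θ=179°:   candidates: C₊=(4.3535,3.4209) cross=40.794; C₋=(4.3139,-3.3783) cross=-40.794
θ=179°:   branch + wants cross > 0 → take C=(4.3535,3.4209) (cross=40.794)
θ=179°: ex = (C−B)/|BC| = (0.9281,0.3723); ey = (-0.3723,0.9281)
θ=179°: P = B + 0.72·ex + -0.93·ey = (-2.9849,-0.5252)

θ=64°: 2.53 2.71
θ=179°: -2.98 -0.53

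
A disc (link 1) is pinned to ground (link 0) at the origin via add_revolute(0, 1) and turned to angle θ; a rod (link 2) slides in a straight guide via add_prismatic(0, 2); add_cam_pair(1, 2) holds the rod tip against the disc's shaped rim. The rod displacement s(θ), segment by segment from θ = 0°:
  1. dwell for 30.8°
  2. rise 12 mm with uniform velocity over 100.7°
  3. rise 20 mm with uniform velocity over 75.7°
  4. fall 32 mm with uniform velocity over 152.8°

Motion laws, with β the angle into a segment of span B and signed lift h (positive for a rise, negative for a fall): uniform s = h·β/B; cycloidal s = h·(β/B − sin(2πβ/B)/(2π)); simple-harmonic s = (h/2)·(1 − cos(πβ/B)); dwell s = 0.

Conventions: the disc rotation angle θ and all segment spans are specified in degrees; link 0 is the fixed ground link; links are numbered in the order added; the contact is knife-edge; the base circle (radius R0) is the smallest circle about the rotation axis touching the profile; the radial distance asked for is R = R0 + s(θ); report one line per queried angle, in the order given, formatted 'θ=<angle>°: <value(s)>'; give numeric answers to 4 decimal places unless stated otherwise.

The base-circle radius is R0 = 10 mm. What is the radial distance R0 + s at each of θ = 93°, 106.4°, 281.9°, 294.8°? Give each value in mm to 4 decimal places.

segment 1 (0° to 30.8°, dwell): s unchanged at 0.0000
θ = 93° falls in segment 2 (30.8° to 131.5°, uniform, h = 12): β = 93 − 30.8 = 62.2°, B = 100.7°; Δs = 12·62.2/100.7 = 7.4121; s = 0.0000 + 7.4121 = 7.4121
θ = 106.4° falls in segment 2 (30.8° to 131.5°, uniform, h = 12): β = 106.4 − 30.8 = 75.6°, B = 100.7°; Δs = 12·75.6/100.7 = 9.0089; s = 0.0000 + 9.0089 = 9.0089
segment 2 (30.8° to 131.5°, uniform, h = 12) is passed completely: s = 0.0000 + (12) = 12.0000
segment 3 (131.5° to 207.2°, uniform, h = 20) is passed completely: s = 12.0000 + (20) = 32.0000
θ = 281.9° falls in segment 4 (207.2° to 360°, uniform, h = -32): β = 281.9 − 207.2 = 74.7°, B = 152.8°; Δs = -32·74.7/152.8 = -15.6440; s = 32.0000 − 15.6440 = 16.3560
θ = 294.8° falls in segment 4 (207.2° to 360°, uniform, h = -32): β = 294.8 − 207.2 = 87.6°, B = 152.8°; Δs = -32·87.6/152.8 = -18.3455; s = 32.0000 − 18.3455 = 13.6545
θ=93°: R = R0 + s = 10 + 7.4121 = 17.4121
θ=106.4°: R = R0 + s = 10 + 9.0089 = 19.0089
θ=281.9°: R = R0 + s = 10 + 16.3560 = 26.3560
θ=294.8°: R = R0 + s = 10 + 13.6545 = 23.6545

θ=93°: 17.4121
θ=106.4°: 19.0089
θ=281.9°: 26.3560
θ=294.8°: 23.6545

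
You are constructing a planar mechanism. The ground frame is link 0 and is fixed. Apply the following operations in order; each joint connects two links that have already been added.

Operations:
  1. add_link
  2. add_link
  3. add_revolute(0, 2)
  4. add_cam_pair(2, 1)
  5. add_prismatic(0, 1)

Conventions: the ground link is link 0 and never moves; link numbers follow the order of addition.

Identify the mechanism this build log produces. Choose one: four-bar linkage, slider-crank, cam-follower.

links: 3 (incl. ground); joints: 1 revolute, 1 prismatic, 1 higher (cam) pair, forming one closed loop
3 links, revolute + prismatic + higher pair in one loop → cam-follower

cam-follower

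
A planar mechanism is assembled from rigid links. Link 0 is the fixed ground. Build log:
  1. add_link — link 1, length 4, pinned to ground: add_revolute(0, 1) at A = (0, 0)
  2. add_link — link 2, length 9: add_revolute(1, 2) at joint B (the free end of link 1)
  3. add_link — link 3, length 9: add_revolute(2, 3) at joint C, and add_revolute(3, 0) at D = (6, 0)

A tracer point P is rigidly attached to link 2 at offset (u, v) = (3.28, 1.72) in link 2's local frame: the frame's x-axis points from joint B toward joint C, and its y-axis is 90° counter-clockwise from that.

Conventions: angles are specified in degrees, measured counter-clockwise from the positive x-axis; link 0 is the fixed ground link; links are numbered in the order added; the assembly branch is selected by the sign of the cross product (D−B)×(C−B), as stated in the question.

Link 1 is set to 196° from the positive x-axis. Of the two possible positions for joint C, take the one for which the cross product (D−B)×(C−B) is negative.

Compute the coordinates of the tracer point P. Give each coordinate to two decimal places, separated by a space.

A=(0,0), D=(6.00,0)
B = A + 4.00·(cos196°, sin196°) = (-3.8450, -1.1025)
|BD| = 9.9066
circle(B,9.00) ∩ circle(D,9.00): a=4.9533, h=7.5143
  candidates: C₊=(0.2412,6.9164) cross=74.441; C₋=(1.9138,-8.0189) cross=-74.441
  branch - wants cross < 0 → take C=(1.9138,-8.0189) (cross=-74.441)
ex = (C−B)/|BC| = (0.6399,-0.7685); ey = (0.7685,0.6399)
P = B + 3.28·ex + 1.72·ey = (-0.4245,-2.5226)

-0.42 -2.52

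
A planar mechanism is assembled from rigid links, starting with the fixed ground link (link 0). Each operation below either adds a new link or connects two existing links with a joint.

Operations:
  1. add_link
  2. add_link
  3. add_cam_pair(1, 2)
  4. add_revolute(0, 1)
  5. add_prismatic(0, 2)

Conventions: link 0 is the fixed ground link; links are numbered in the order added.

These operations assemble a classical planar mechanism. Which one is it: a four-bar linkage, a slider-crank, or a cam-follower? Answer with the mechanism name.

links: 3 (incl. ground); joints: 1 revolute, 1 prismatic, 1 higher (cam) pair, forming one closed loop
3 links, revolute + prismatic + higher pair in one loop → cam-follower

cam-follower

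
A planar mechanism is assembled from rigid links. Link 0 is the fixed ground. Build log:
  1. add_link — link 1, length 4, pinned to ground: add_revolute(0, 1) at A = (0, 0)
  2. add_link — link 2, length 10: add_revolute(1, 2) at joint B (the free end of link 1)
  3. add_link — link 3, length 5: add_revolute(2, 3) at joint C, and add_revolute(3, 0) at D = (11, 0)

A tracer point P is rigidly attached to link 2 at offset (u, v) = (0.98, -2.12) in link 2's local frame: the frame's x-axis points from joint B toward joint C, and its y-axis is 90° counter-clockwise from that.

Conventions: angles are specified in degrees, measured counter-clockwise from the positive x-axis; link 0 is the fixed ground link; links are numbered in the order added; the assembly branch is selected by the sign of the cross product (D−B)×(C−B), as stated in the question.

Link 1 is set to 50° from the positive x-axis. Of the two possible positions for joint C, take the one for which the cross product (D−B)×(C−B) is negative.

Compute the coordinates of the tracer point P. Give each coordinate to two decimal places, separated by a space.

A=(0,0), D=(11.00,0)
B = A + 4.00·(cos50°, sin50°) = (2.5712, 3.0642)
|BD| = 8.9685
circle(B,10.00) ∩ circle(D,5.00): a=8.6656, h=4.9908
  candidates: C₊=(12.4204,4.7940) cross=44.760; C₋=(9.0101,-4.5870) cross=-44.760
  branch - wants cross < 0 → take C=(9.0101,-4.5870) (cross=-44.760)
ex = (C−B)/|BC| = (0.6439,-0.7651); ey = (0.7651,0.6439)
P = B + 0.98·ex + -2.12·ey = (1.5801,0.9493)

1.58 0.95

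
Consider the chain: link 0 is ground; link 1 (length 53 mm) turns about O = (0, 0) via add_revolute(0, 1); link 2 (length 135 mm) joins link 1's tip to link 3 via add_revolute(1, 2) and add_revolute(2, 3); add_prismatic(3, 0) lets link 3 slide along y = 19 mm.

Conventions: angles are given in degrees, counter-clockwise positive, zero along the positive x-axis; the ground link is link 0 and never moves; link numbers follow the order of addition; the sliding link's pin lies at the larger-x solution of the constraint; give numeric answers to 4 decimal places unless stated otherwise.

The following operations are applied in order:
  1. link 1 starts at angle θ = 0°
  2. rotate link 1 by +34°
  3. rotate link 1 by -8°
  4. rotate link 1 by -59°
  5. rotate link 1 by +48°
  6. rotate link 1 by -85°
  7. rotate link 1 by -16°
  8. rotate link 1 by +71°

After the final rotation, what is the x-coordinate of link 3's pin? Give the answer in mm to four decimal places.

geometry: r = 53 mm, L = 135 mm, e = 19 mm; θ starts at 0°
rotate link 1 by +34°: θ ← 0° +34° = 34°
rotate link 1 by -8°: θ ← 34° -8° = 26°
rotate link 1 by -59°: θ ← 26° -59° = -33°
rotate link 1 by +48°: θ ← -33° +48° = 15°
rotate link 1 by -85°: θ ← 15° -85° = -70°
rotate link 1 by -16°: θ ← -70° -16° = -86°
rotate link 1 by +71°: θ ← -86° +71° = -15°
crank pin P = (r cos θ, r sin θ) = (51.194069, -13.717409)
h = r sin θ − e = -13.717409 − 19 = -32.717409
x = r cos θ + √(L² − h²) = 51.194069 + 130.975460 = 182.169529

182.1695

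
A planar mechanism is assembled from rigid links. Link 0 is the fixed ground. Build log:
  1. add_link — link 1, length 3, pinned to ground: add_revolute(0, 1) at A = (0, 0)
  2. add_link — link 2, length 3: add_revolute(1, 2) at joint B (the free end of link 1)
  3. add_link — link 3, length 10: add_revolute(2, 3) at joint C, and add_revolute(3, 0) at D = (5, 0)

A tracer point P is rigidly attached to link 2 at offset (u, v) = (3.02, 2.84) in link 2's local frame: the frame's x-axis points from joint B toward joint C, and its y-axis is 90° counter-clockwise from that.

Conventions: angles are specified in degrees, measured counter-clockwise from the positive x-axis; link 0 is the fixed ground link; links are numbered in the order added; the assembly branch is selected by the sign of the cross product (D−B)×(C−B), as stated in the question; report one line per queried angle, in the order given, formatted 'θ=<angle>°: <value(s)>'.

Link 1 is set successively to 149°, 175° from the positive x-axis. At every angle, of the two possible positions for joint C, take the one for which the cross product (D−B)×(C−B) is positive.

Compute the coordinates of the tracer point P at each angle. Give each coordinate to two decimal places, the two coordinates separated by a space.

A=(0,0), D=(5.00,0)
θ=149°: B = A + 3.00·(cos149°, sin149°) = (-2.5715, 1.5451)
θ=149°: |BD| = 7.7275
θ=149°: circle(B,3.00) ∩ circle(D,10.00): a=-2.0242, h=2.2141
θ=149°:   candidates: C₊=(-4.1122,4.1193) cross=17.110; C₋=(-4.9976,-0.2196) cross=-17.110
θ=149°:   branch + wants cross > 0 → take C=(-4.1122,4.1193) (cross=17.110)
θ=149°: ex = (C−B)/|BC| = (-0.5136,0.8581); ey = (-0.8581,-0.5136)
θ=149°: P = B + 3.02·ex + 2.84·ey = (-6.5593,2.6780)
θ=175°: B = A + 3.00·(cos175°, sin175°) = (-2.9886, 0.2615)
θ=175°: |BD| = 7.9929
θ=175°: circle(B,3.00) ∩ circle(D,10.00): a=-1.6961, h=2.4745
θ=175°:   candidates: C₊=(-4.6029,2.7901) cross=19.778; C₋=(-4.7648,-2.1562) cross=-19.778
θ=175°:   branch + wants cross > 0 → take C=(-4.6029,2.7901) (cross=19.778)
θ=175°: ex = (C−B)/|BC| = (-0.5381,0.8429); ey = (-0.8429,-0.5381)
θ=175°: P = B + 3.02·ex + 2.84·ey = (-7.0074,1.2788)

θ=149°: -6.56 2.68
θ=175°: -7.01 1.28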